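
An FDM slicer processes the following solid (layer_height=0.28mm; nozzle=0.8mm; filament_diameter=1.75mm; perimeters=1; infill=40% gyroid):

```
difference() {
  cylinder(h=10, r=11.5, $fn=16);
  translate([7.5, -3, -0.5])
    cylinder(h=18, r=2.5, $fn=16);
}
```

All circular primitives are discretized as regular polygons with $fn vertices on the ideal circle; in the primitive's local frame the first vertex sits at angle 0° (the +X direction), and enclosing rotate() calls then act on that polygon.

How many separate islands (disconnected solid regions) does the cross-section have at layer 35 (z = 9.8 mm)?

At z = 9.8 mm: the r=11.5 cylinder gives a regular 16-gon of circumradius 11.5 (constant along its height); the cylinder at (7.5, -3): section is a regular 16-gon, circumradius r=2.5; Subtracting the remaining from the first: starting from the r=11.5 cylinder, the r=2.5 cylinder at (7.5, -3) lies wholly inside it (removes its full 19.13 mm² and its 15.61 mm outline becomes a hole wall) — 1 connected region with 1 hole. Overall, the cross-section is one region with 1 hole. Island count = 1.

1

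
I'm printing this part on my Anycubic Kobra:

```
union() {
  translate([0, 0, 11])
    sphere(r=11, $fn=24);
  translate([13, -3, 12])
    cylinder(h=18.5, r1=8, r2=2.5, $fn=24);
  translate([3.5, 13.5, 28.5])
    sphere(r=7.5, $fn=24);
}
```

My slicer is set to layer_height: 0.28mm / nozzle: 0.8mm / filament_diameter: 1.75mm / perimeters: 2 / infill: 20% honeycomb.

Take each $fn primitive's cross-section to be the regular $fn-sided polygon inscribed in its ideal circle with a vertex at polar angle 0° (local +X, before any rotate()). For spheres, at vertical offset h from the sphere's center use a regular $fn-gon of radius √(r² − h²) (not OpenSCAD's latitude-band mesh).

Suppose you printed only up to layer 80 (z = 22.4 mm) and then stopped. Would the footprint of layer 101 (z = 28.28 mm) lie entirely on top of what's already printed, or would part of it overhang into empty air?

Compare the two slices. At z = 22.4: the sphere is absent (|z−center|=11.400 > r=11); the cone at (13, -3): at t=0.562 of its height the radius interpolates to r₁+(r₂−r₁)t = 4.908, giving a regular 24-gon of that circumradius (area = (24/2)·4.908²·sin(360°/24) = 74.82 mm²); the r=7.5 sphere at (3.5, 13.5) slices to a regular 24-gon of circumradius 4.363 (√(r²−h²) with h=6.1 from center) (area = (24/2)·4.363²·sin(360°/24) = 59.13 mm²); Merging all regions: the 2 present regions are separate (no shared area or edge), so areas and boundary lengths simply add and each stays a separate island — area = 133.95 mm². At z = 28.28: the sphere does not reach this height (|z−center|=17.280 > r=11); the cone at (13, -3): at t=0.880 of its height the radius interpolates to r₁+(r₂−r₁)t = 3.160, giving a regular 24-gon of that circumradius (area = (24/2)·3.160²·sin(360°/24) = 31.01 mm²); the r=7.5 sphere at (3.5, 13.5) contributes a regular 24-gon of circumradius √(7.5²−0.22²) = 7.497 (area = (24/2)·7.497²·sin(360°/24) = 174.55 mm²); Merging all regions: the 2 present regions are separate (no shared area or edge), so areas and boundary lengths simply add and each stays a separate island — area = 205.57 mm². Checking containment: at z = 28.28 the cross-section extends beyond the z = 22.4 cross-section by about 115.42 mm².

part overhangs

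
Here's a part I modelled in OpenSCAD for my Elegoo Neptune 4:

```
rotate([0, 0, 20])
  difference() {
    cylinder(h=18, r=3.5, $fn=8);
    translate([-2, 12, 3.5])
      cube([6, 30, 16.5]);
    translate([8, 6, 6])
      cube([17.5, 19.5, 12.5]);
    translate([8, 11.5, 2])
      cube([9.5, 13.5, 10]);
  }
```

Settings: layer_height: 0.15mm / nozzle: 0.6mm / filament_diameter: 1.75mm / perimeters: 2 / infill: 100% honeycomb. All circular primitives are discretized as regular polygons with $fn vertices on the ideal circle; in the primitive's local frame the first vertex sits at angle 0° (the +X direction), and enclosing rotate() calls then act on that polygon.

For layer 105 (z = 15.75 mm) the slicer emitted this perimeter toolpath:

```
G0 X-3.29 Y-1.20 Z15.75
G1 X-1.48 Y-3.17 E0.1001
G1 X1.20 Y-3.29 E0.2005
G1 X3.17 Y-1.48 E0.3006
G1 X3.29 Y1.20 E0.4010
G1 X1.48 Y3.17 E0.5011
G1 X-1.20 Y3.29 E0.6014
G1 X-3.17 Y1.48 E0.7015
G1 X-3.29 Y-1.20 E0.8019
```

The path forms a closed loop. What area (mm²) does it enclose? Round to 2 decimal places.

Apply the shoelace formula to the sequence of (X, Y) vertices; enclosed area = 34.65 mm².

34.65 mm²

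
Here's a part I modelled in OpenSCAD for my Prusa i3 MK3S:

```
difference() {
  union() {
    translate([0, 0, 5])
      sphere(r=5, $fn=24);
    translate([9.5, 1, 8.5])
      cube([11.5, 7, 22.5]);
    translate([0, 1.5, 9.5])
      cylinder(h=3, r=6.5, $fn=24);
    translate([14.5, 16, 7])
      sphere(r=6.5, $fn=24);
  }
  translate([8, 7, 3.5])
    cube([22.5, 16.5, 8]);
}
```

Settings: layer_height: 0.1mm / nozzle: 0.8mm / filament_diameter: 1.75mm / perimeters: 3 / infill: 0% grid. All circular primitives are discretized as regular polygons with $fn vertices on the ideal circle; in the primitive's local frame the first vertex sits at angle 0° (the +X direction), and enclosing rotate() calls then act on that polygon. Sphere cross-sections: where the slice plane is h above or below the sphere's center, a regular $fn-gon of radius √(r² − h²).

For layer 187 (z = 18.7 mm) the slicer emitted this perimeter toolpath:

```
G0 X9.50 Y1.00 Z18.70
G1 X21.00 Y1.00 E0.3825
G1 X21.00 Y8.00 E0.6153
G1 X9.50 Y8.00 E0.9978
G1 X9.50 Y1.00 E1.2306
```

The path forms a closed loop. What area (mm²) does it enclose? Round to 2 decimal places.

80.50 mm²

Apply the shoelace formula to the sequence of (X, Y) vertices; enclosed area = 80.50 mm².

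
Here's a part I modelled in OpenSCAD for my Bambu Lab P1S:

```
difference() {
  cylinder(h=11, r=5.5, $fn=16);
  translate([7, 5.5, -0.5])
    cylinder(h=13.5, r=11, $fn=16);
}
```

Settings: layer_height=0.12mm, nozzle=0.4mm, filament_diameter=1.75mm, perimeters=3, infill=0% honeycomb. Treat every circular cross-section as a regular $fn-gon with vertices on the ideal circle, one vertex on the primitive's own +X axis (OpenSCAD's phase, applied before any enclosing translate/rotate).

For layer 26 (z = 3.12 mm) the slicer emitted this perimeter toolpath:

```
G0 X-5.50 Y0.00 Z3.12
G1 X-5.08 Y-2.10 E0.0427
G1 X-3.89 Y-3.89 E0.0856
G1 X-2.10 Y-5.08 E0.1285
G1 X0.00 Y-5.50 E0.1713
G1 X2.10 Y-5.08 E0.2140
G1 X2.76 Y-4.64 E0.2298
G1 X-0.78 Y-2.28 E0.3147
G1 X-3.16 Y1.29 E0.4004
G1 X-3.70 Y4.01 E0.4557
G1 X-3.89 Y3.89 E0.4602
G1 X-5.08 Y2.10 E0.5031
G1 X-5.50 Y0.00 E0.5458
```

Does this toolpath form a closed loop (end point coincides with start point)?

yes

Start point (G0): (-5.50, 0.00). End point (last G1): the path returns to the start — closed.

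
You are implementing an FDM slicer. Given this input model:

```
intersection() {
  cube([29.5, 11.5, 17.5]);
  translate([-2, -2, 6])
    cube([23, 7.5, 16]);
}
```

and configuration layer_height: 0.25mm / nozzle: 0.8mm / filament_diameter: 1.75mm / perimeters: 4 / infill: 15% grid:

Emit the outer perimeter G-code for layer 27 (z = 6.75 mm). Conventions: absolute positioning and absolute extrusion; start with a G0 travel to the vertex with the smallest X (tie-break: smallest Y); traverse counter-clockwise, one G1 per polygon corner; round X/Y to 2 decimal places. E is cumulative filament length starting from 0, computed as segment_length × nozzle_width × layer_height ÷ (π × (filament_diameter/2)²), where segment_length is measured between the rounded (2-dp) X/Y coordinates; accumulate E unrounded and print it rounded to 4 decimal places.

G0 X0.00 Y0.00 Z6.75
G1 X21.00 Y0.00 E1.7462
G1 X21.00 Y5.50 E2.2035
G1 X0.00 Y5.50 E3.9496
G1 X0.00 Y0.00 E4.4070

At z = 6.75 mm: the cube is present — its section is the full 29.5×11.5 rectangle; the cube at (-2, -2) is present — its section is the full 23×7.5 rectangle; Keeping only the common overlap: the 23×7.5 cube at (-2, -2) partially overlaps the 29.5×11.5 cube; clipping to the common part keeps 115.50 mm² — 1 connected region. The outline is a single polygon with 4 vertices. Extrusion per mm of travel: 0.8 × 0.25 / (π × 0.875²) = 0.083150. Accumulating E over each segment gives final E = 4.4070.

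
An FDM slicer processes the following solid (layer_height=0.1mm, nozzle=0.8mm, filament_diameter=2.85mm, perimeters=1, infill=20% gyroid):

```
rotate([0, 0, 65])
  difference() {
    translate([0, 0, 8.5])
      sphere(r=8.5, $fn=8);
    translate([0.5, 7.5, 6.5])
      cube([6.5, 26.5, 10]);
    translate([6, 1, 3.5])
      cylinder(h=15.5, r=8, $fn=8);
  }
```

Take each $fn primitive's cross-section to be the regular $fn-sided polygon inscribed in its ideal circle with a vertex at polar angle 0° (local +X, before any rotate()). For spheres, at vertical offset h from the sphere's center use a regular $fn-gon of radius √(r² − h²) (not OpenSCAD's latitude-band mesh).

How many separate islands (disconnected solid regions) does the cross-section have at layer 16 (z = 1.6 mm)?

At z = 1.6 mm: the r=8.5 sphere slices to a regular 8-gon of circumradius 4.964 (√(r²−h²) with h=6.9 from center); the cube at (0.5, 7.5) is absent (z outside [6.5, 16.5]); the cylinder at (6, 1) is not intersected at this z (z outside [3.5, 19]); Taking the first minus the rest: none of the subtracted shapes is present at this height, so the r=8.5 sphere is unchanged — 1 connected region; (rotated 65° about Z; rotation is an isometry so areas/perimeters/island counts are preserved). Overall, the cross-section is a single solid region. Island count = 1.

1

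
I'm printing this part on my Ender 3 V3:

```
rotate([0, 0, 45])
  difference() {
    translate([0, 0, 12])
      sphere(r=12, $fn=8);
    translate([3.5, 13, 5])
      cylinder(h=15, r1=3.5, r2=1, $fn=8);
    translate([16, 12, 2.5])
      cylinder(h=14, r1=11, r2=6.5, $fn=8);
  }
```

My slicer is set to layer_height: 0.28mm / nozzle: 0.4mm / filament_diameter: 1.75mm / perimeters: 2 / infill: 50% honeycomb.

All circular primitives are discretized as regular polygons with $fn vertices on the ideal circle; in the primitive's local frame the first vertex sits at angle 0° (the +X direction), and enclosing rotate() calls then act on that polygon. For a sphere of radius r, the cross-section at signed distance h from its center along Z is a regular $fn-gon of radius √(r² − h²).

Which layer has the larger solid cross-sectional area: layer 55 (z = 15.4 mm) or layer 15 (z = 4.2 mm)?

Layer 55 (z = 15.4): the sphere: section is a regular 8-gon, circumradius = √(r²−h²) = √(12²−3.4²) = 11.508 (area = (8/2)·11.508²·sin(360°/8) = 374.60 mm²); the cone at (3.5, 13): at t=0.693 of its height the radius interpolates to r₁+(r₂−r₁)t = 1.767, giving a regular 8-gon of that circumradius (area = (8/2)·1.767²·sin(360°/8) = 8.83 mm²); the cone at (16, 12) (r1=11→r2=6.5) has section circumradius 6.854 here — a regular 8-gon (area = (8/2)·6.854²·sin(360°/8) = 132.86 mm²); After the difference (first − rest): starting from the r=12 sphere (374.60 mm²), the cone at (3.5, 13) misses the remaining region (no effect); the cone at (16, 12) misses the remaining region (no effect) — area = 374.60 mm²; (whole slice rotated 45° about Z — lengths, areas and connectivity unchanged). So its area = 374.60 mm². Layer 15 (z = 4.2): the sphere: section is a regular 8-gon, circumradius = √(r²−h²) = √(12²−7.8²) = 9.119 (area = (8/2)·9.119²·sin(360°/8) = 235.21 mm²); the cone at (3.5, 13) is absent (z outside [5, 20]); the cone at (16, 12) contributes a regular 8-gon of circumradius 10.454 (interpolated between r1=11 and r2=6.5 at t=0.121) (area = (8/2)·10.454²·sin(360°/8) = 309.08 mm²); Taking the first minus the rest: starting from the r=12 sphere (235.21 mm²), the cone at (16, 12) misses the remaining region (no effect) — area = 235.21 mm²; (whole slice rotated 45° about Z — lengths, areas and connectivity unchanged). So its area = 235.21 mm². Layer 55 is larger (374.60 vs 235.21 mm²).

layer 55 (z = 15.4 mm)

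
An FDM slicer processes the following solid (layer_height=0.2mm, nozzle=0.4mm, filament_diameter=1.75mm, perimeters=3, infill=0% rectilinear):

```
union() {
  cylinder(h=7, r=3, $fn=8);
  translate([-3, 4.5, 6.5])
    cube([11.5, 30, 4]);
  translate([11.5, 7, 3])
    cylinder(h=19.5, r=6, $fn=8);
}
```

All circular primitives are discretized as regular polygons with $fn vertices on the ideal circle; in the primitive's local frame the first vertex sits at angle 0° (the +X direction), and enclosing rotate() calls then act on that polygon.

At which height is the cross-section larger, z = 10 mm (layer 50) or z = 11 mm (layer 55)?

layer 50 (z = 10 mm)

Layer 50 (z = 10): the cylinder does not reach this height (z outside [0, 7]); the cube at (-3, 4.5) is present — its section is the full 11.5×30 rectangle (area 345.00 mm²); the r=6 cylinder at (11.5, 7) contributes a regular 8-gon of circumradius 6 (area = (8/2)·6.000²·sin(360°/8) = 101.82 mm²); Taking the union: the regions partially overlap — summed areas 446.82 mm² minus the doubly-counted overlap 15.53 mm² gives 431.30 mm² — area = 431.30 mm². So its area = 431.30 mm². Layer 55 (z = 11): the cylinder does not reach this height (z outside [0, 7]); the cube at (-3, 4.5) does not reach this height (z outside [6.5, 10.5]); the cylinder at (11.5, 7): section is a regular 8-gon, circumradius r=6 (area = (8/2)·6.000²·sin(360°/8) = 101.82 mm²); Taking the union: only the r=6 cylinder at (11.5, 7) is present, so the union is just that shape — area = 101.82 mm². So its area = 101.82 mm². Layer 50 is larger (431.30 vs 101.82 mm²).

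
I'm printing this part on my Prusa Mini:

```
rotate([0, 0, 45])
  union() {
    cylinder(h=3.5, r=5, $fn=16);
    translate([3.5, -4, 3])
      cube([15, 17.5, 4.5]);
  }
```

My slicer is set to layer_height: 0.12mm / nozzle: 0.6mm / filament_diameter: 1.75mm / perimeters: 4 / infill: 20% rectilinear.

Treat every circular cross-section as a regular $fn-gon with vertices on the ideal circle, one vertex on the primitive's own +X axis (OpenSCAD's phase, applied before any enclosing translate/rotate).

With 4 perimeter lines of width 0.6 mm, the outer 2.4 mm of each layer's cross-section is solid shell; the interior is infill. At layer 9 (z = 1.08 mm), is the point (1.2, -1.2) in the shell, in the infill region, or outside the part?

infill

At z = 1.08 mm: the cylinder: section is a regular 16-gon, circumradius r=5; the cube at (3.5, -4) is not intersected at this z (z outside [3, 7.5]); Combining (union): only the r=5 cylinder is present, so the union is just that shape — 1 connected region; (rotated 45° about Z; rotation is an isometry so areas/perimeters/island counts are preserved). Overall, the cross-section is a single solid region. Undo the 45° rotation: the query point maps to (0.000, -1.697) in the un-rotated model frame. The nearest boundary edge runs (-0.00, -5.00)→(1.91, -4.62); distance from the point to it = 3.24 mm. The point is inside the cross-section and 3.24 mm from the nearest boundary — more than the 2.4 mm shell width (4 × 0.6), so it's in the infill interior.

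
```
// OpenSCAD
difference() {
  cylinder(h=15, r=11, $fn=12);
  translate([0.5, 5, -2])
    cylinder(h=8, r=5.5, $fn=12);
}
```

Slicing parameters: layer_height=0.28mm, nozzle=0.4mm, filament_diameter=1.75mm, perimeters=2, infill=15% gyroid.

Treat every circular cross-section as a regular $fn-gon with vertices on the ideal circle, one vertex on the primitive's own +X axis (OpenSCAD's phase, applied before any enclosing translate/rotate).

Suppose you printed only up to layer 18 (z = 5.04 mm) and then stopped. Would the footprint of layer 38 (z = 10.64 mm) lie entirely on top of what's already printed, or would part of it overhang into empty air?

part overhangs

Compare the two slices. At z = 5.04: the cylinder: section is a regular 12-gon, circumradius r=11 (area = (12/2)·11.000²·sin(360°/12) = 363.00 mm²); the r=5.5 cylinder at (0.5, 5) contributes a regular 12-gon of circumradius 5.5 (area = (12/2)·5.500²·sin(360°/12) = 90.75 mm²); Subtracting the remaining from the first: starting from the r=11 cylinder (363.00 mm²), the r=5.5 cylinder at (0.5, 5) lies wholly inside it (removes its full 90.75 mm² and its 34.16 mm outline becomes a hole wall) — area = 272.25 mm². At z = 10.64: the r=11 cylinder contributes a regular 12-gon of circumradius 11 (area = (12/2)·11.000²·sin(360°/12) = 363.00 mm²); the cylinder at (0.5, 5) is absent (z outside [-2, 6]); After the difference (first − rest): none of the subtracted shapes is present at this height, so the r=11 cylinder is unchanged — area = 363.00 mm². Checking containment: at z = 10.64 the cross-section extends beyond the z = 5.04 cross-section by about 90.75 mm².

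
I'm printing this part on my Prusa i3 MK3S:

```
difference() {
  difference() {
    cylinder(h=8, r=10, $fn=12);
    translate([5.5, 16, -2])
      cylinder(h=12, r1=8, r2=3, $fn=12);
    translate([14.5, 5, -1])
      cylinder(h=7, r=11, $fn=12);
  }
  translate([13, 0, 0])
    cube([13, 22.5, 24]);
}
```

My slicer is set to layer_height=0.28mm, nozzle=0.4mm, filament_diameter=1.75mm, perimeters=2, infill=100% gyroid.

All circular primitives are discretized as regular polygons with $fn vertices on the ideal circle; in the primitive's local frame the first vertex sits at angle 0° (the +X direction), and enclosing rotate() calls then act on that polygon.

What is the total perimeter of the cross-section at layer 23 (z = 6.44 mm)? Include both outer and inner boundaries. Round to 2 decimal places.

At z = 6.44 mm: the cylinder: section is a regular 12-gon, circumradius r=10 (perimeter = 2·12·10.000·sin(180°/12) = 62.12 mm); the cone at (5.5, 16) (r1=8→r2=3) has section circumradius 4.483 here — a regular 12-gon (perimeter = 2·12·4.483·sin(180°/12) = 27.85 mm); the cylinder at (14.5, 5) is not intersected at this z (z outside [-1, 6]); Taking the first minus the rest: starting from the r=10 cylinder, the cone at (5.5, 16) misses the remaining region (no effect) — boundary = 62.12 mm; the 13×22.5 cube at (13, 0) contributes its full rectangle (perimeter 71.00 mm); After the difference (first − rest): starting from the result so far, the 13×22.5 cube at (13, 0) misses the remaining region (no effect) — boundary = 62.12 mm. Overall, the cross-section is a single solid region. Total boundary length (outer) = 62.12 mm.

62.12 mm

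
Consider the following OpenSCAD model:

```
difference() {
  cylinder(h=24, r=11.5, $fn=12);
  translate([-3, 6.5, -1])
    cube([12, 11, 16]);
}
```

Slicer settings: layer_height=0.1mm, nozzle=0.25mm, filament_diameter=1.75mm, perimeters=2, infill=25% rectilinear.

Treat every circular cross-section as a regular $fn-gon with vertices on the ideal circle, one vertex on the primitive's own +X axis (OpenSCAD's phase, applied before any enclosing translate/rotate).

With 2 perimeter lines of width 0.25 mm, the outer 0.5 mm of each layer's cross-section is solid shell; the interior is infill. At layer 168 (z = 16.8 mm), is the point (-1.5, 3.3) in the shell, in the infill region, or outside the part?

infill

At z = 16.8 mm: the r=11.5 cylinder gives a regular 12-gon of circumradius 11.5 (constant along its height); the cube at (-3, 6.5) is not intersected at this z (z outside [-1, 15]); Subtracting the remaining from the first: none of the subtracted shapes is present at this height, so the r=11.5 cylinder is unchanged — 1 connected region. Overall, the cross-section is a single solid region. The nearest boundary edge runs (0.00, 11.50)→(-5.75, 9.96); distance from the point to it = 7.53 mm. The point is inside the cross-section and 7.53 mm from the nearest boundary — more than the 0.5 mm shell width (2 × 0.25), so it's in the infill interior.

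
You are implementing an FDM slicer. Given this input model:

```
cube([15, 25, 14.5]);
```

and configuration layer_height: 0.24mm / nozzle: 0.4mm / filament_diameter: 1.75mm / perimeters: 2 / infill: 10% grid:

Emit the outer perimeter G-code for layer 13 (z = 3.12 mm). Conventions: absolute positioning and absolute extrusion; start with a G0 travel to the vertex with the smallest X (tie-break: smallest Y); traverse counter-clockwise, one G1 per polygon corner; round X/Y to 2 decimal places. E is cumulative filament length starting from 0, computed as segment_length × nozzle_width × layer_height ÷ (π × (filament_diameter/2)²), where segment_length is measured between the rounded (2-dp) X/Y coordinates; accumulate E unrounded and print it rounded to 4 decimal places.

G0 X0.00 Y0.00 Z3.12
G1 X15.00 Y0.00 E0.5987
G1 X15.00 Y25.00 E1.5965
G1 X0.00 Y25.00 E2.1952
G1 X0.00 Y0.00 E3.1930

At z = 3.12 mm: the cube is present — its section is the full 15×25 rectangle. The outline is a single polygon with 4 vertices. Extrusion per mm of travel: 0.4 × 0.24 / (π × 0.875²) = 0.039912. Accumulating E over each segment gives final E = 3.1930.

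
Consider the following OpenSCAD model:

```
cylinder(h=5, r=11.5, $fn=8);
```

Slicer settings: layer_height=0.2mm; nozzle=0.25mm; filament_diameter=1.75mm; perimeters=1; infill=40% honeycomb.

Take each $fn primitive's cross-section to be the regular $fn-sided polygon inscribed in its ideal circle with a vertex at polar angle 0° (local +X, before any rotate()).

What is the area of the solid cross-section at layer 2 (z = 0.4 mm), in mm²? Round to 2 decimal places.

At z = 0.4 mm: the r=11.5 cylinder contributes a regular 8-gon of circumradius 11.5 (area = (8/2)·11.500²·sin(360°/8) = 374.06 mm²). Overall, the cross-section is a single solid region. Net area = 374.06 mm².

374.06 mm²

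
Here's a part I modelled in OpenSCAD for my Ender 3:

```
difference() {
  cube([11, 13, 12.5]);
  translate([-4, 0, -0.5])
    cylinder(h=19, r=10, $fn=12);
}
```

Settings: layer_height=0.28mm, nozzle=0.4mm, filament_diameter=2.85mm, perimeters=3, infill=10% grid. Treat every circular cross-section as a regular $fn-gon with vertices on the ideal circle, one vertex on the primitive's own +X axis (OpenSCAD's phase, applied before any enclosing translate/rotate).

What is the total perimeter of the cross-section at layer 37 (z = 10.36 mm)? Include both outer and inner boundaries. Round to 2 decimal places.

At z = 10.36 mm: the cube (footprint 11×13) is included at this height (perimeter 48.00 mm); the cylinder at (-4, 0): section is a regular 12-gon, circumradius r=10 (perimeter = 2·12·10.000·sin(180°/12) = 62.12 mm); After the difference (first − rest): starting from the 11×13 cube, the r=10 cylinder at (-4, 0) partially overlaps it — only the 37.14 mm² overlap (of its 300.00 mm²) is removed, clipping the outline — boundary = 44.46 mm. Overall, the cross-section is a single solid region. Total boundary length (outer) = 44.46 mm.

44.46 mm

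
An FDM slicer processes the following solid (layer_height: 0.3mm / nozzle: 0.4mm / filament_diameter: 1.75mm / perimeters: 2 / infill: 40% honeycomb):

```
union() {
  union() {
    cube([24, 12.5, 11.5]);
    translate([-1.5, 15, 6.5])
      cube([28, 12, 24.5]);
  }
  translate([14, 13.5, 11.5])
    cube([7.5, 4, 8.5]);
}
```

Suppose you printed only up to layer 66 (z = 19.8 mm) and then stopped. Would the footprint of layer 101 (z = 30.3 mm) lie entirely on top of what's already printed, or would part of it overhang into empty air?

Compare the two slices. At z = 19.8: the cube does not reach this height (z outside [0, 11.5]); the cube at (-1.5, 15) is present — its section is the full 28×12 rectangle (area 336.00 mm²); Combining (union): only the 28×12 cube at (-1.5, 15) is present, so the union is just that shape — area = 336.00 mm²; the cube at (14, 13.5) is present — its section is the full 7.5×4 rectangle (area 30.00 mm²); Merging all regions: the regions partially overlap — summed areas 366.00 mm² minus the doubly-counted overlap 18.75 mm² gives 347.25 mm² — area = 347.25 mm². At z = 30.3: the cube is absent (z outside [0, 11.5]); the 28×12 cube at (-1.5, 15) contributes its full rectangle (area 336.00 mm²); Merging all regions: only the 28×12 cube at (-1.5, 15) is present, so the union is just that shape — area = 336.00 mm²; the cube at (14, 13.5) does not reach this height (z outside [11.5, 20]); Merging all regions: only the result so far is present, so the union is just that shape — area = 336.00 mm². Checking containment: the cross-section at z = 30.3 is a subset of the cross-section at z = 19.8.

entirely on top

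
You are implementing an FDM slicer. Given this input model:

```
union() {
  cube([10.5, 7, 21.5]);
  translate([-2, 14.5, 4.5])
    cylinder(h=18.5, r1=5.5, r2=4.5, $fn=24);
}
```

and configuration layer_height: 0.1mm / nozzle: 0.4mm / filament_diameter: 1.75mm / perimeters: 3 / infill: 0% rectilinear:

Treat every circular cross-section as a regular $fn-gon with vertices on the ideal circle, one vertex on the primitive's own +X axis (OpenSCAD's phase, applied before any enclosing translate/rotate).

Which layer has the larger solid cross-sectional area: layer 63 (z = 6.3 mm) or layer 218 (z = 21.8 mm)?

layer 63 (z = 6.3 mm)

Layer 63 (z = 6.3): the cube is present — its section is the full 10.5×7 rectangle (area 73.50 mm²); the cone at (-2, 14.5) contributes a regular 24-gon of circumradius 5.403 (interpolated between r1=5.5 and r2=4.5 at t=0.097) (area = (24/2)·5.403²·sin(360°/24) = 90.66 mm²); Combining (union): the 2 present regions are separate (no shared area or edge), so areas and boundary lengths simply add and each stays a separate island — area = 164.16 mm². So its area = 164.16 mm². Layer 218 (z = 21.8): the cube does not reach this height (z outside [0, 21.5]); the cone at (-2, 14.5) (r1=5.5→r2=4.5) has section circumradius 4.565 here — a regular 24-gon (area = (24/2)·4.565²·sin(360°/24) = 64.72 mm²); Taking the union: only the cone at (-2, 14.5) is present, so the union is just that shape — area = 64.72 mm². So its area = 64.72 mm². Layer 63 is larger (164.16 vs 64.72 mm²).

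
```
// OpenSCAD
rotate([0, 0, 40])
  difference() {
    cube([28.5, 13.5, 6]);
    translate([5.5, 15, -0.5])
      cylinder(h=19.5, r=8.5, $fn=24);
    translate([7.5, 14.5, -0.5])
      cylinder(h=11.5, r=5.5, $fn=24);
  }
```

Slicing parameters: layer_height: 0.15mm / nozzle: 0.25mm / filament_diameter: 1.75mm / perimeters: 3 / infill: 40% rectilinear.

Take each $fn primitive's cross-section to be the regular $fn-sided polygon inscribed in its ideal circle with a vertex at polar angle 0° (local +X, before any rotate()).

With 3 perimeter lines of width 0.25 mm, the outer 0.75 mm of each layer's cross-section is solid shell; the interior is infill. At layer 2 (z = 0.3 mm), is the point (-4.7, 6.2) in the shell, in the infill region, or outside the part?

At z = 0.3 mm: the cube is present — its section is the full 28.5×13.5 rectangle; the r=8.5 cylinder at (5.5, 15) contributes a regular 24-gon of circumradius 8.5; the r=5.5 cylinder at (7.5, 14.5) gives a regular 24-gon of circumradius 5.5 (constant along its height); Subtracting the remaining from the first: starting from the 28.5×13.5 cube, the r=8.5 cylinder at (5.5, 15) partially overlaps it — only the 78.19 mm² overlap (of its 224.40 mm²) is removed, clipping the outline; the r=5.5 cylinder at (7.5, 14.5) misses the remaining region (no effect) — 1 connected region; (rotated 40° about Z; rotation is an isometry so areas/perimeters/island counts are preserved). Overall, the cross-section is a single solid region. Undo the 40° rotation: the query point maps to (0.385, 7.771) in the un-rotated model frame. The nearest boundary edge runs (0.00, 0.00)→(0.00, 8.60); distance from the point to it = 0.38 mm. The point is inside the cross-section, 0.38 mm from the nearest boundary — within the 0.75 mm shell band (3 × 0.25).

shell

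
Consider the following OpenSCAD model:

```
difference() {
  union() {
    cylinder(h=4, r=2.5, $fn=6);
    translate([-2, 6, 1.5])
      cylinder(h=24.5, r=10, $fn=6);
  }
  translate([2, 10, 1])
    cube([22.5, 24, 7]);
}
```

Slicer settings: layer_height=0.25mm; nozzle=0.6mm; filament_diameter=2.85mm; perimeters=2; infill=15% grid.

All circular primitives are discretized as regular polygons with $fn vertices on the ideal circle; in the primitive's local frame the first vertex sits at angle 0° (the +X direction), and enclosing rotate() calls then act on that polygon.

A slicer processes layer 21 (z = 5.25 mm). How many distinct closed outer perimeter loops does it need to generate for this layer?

At z = 5.25 mm: the cylinder is not intersected at this z (z outside [0, 4]); the r=10 cylinder at (-2, 6) contributes a regular 6-gon of circumradius 10; Merging all regions: only the r=10 cylinder at (-2, 6) is present, so the union is just that shape — 1 connected region; the 22.5×24 cube at (2, 10) contributes its full rectangle; Taking the first minus the rest: starting from that combined region, the 22.5×24 cube at (2, 10) partially overlaps it — only the 10.93 mm² overlap (of its 540.00 mm²) is removed, clipping the outline — 1 connected region. The result has 1 disconnected region.

1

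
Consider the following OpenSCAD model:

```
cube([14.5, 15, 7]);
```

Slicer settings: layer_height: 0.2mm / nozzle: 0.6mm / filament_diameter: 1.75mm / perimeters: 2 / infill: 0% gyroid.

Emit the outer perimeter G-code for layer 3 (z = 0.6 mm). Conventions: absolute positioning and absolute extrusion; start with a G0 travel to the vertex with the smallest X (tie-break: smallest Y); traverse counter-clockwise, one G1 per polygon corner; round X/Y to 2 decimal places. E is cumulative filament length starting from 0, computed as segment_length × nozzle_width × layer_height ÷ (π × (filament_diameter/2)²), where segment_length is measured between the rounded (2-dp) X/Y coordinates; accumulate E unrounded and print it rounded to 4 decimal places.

At z = 0.6 mm: the 14.5×15 cube contributes its full rectangle. The outline is a single polygon with 4 vertices. Extrusion per mm of travel: 0.6 × 0.2 / (π × 0.875²) = 0.049890. Accumulating E over each segment gives final E = 2.9435.

G0 X0.00 Y0.00 Z0.60
G1 X14.50 Y0.00 E0.7234
G1 X14.50 Y15.00 E1.4718
G1 X0.00 Y15.00 E2.1952
G1 X0.00 Y0.00 E2.9435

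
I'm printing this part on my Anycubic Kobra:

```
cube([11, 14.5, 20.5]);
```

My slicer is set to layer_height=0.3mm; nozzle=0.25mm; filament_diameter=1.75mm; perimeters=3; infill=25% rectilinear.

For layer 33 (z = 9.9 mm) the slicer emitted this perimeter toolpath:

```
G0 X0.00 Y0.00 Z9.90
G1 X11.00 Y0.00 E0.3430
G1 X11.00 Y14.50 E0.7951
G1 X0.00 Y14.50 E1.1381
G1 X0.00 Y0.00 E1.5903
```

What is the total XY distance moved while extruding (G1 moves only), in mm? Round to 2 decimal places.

51.00 mm

Sum the Euclidean lengths of each G1 segment: total = 51.00 mm.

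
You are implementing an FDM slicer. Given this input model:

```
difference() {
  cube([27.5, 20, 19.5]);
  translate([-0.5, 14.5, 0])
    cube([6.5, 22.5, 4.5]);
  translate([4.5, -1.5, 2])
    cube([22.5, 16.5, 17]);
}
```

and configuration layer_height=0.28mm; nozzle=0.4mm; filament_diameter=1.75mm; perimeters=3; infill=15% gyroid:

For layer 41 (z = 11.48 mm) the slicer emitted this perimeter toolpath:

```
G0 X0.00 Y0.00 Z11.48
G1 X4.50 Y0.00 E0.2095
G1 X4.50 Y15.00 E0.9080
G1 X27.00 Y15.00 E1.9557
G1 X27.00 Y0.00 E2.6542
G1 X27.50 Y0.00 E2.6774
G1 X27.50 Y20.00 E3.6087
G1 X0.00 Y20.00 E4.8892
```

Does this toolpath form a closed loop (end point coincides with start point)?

no

Start point (G0): (0.00, 0.00). End point (last G1): the path does not return to the start — open.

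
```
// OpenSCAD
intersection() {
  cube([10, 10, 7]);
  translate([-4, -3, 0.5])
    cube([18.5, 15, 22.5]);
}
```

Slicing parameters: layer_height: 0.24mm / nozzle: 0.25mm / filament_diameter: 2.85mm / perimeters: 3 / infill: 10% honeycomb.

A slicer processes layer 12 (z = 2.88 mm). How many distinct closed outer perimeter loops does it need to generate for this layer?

1

At z = 2.88 mm: the cube is present — its section is the full 10×10 rectangle; the 18.5×15 cube at (-4, -3) contributes its full rectangle; Keeping only the common overlap: the 10×10 cube lies inside the 18.5×15 cube at (-4, -3), so it is kept whole — 1 connected region. The result has 1 disconnected region.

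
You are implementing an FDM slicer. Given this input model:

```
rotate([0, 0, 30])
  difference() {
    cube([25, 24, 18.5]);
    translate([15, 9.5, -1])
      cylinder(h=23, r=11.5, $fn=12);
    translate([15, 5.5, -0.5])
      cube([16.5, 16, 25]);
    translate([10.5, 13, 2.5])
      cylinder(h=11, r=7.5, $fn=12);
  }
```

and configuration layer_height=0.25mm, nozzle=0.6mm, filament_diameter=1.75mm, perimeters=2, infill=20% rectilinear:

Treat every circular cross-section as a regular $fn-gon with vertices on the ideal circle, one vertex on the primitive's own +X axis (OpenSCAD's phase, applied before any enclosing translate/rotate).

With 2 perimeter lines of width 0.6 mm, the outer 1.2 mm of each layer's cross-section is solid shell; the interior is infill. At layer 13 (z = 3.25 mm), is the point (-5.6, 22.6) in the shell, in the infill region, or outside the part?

infill

At z = 3.25 mm: the cube (footprint 25×24) is included at this height; the r=11.5 cylinder at (15, 9.5) gives a regular 12-gon of circumradius 11.5 (constant along its height); the 16.5×16 cube at (15, 5.5) contributes its full rectangle; the cylinder at (10.5, 13): section is a regular 12-gon, circumradius r=7.5; Taking the first minus the rest: starting from the 25×24 cube, the r=11.5 cylinder at (15, 9.5) partially overlaps it — only the 374.00 mm² overlap (of its 396.75 mm²) is removed, clipping the outline; the 16.5×16 cube at (15, 5.5) partially overlaps it — only the 25.01 mm² overlap (of its 264.00 mm²) is removed, clipping the outline; the r=7.5 cylinder at (10.5, 13) partially overlaps it — only the 17.29 mm² overlap (of its 168.75 mm²) is removed, clipping the outline — 2 connected regions; (rotated 30° about Z; rotation is an isometry so areas/perimeters/island counts are preserved). Overall, the cross-section has 2 separate islands. Undo the 30° rotation: the query point maps to (6.450, 22.372) in the un-rotated model frame. The nearest boundary edge runs (0.00, 24.00)→(25.00, 24.00); distance from the point to it = 1.63 mm. (Shell/infill is judged within the island containing the point — the largest one.) The point is inside the cross-section and 1.63 mm from the nearest boundary — more than the 1.2 mm shell width (2 × 0.6), so it's in the infill interior.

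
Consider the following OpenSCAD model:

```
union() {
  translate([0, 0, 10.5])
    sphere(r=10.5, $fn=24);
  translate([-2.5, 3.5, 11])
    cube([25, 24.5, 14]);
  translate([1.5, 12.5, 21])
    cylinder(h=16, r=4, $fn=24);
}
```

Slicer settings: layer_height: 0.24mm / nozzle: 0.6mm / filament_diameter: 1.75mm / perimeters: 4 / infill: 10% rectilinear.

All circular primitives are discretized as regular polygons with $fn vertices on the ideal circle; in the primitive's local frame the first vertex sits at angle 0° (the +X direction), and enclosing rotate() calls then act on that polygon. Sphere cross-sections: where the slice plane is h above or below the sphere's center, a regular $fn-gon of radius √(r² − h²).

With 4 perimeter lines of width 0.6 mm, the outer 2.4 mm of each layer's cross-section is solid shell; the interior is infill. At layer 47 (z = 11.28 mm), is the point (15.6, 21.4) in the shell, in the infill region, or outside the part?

At z = 11.28 mm: the r=10.5 sphere slices to a regular 24-gon of circumradius 10.471 (√(r²−h²) with h=0.78 from center); the cube at (-2.5, 3.5) is present — its section is the full 25×24.5 rectangle; the cylinder at (1.5, 12.5) is not intersected at this z (z outside [21, 37]); Merging all regions: the regions partially overlap (shared area 66.39 mm²), so overlapping operands fuse into one piece — 1 connected region. Overall, the cross-section is a single solid region. The nearest boundary edge runs (-2.50, 28.00)→(22.50, 28.00); distance from the point to it = 6.60 mm. The point is inside the cross-section and 6.60 mm from the nearest boundary — more than the 2.4 mm shell width (4 × 0.6), so it's in the infill interior.

infill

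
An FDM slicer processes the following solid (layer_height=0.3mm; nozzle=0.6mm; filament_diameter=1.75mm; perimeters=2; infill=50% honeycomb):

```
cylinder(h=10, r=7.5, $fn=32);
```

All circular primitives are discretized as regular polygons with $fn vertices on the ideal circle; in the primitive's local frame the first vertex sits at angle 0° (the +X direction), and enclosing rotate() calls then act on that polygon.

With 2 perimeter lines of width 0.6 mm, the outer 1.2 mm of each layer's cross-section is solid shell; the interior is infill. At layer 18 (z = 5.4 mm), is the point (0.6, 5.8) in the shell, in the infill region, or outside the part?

infill

At z = 5.4 mm: the r=7.5 cylinder contributes a regular 32-gon of circumradius 7.5. Overall, the cross-section is a single solid region. The nearest boundary edge runs (1.46, 7.36)→(0.00, 7.50); distance from the point to it = 1.63 mm. The point is inside the cross-section and 1.63 mm from the nearest boundary — more than the 1.2 mm shell width (2 × 0.6), so it's in the infill interior.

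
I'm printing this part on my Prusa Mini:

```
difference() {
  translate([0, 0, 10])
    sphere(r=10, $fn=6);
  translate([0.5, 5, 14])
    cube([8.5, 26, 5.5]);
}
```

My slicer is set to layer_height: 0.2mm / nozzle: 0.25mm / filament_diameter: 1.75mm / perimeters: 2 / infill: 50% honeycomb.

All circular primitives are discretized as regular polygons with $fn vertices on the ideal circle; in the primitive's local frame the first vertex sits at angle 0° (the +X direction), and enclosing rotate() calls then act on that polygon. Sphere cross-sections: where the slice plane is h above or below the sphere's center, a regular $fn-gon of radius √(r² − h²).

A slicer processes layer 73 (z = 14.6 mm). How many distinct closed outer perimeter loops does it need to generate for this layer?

1

At z = 14.6 mm: the sphere: section is a regular 6-gon, circumradius = √(r²−h²) = √(10²−4.6²) = 8.879; the 8.5×26 cube at (0.5, 5) contributes its full rectangle; Taking the first minus the rest: starting from the r=10 sphere, the 8.5×26 cube at (0.5, 5) partially overlaps it — only the 12.68 mm² overlap (of its 221.00 mm²) is removed, clipping the outline — 1 connected region. The result has 1 disconnected region.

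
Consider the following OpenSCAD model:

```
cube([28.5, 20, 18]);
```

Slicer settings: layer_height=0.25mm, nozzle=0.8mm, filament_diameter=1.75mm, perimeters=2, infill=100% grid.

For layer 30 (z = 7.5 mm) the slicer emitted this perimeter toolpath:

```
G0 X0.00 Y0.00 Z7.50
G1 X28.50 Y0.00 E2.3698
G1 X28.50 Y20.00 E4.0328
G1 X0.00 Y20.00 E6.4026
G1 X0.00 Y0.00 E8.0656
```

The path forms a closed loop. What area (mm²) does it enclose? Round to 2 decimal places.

Apply the shoelace formula to the sequence of (X, Y) vertices; enclosed area = 570.00 mm².

570.00 mm²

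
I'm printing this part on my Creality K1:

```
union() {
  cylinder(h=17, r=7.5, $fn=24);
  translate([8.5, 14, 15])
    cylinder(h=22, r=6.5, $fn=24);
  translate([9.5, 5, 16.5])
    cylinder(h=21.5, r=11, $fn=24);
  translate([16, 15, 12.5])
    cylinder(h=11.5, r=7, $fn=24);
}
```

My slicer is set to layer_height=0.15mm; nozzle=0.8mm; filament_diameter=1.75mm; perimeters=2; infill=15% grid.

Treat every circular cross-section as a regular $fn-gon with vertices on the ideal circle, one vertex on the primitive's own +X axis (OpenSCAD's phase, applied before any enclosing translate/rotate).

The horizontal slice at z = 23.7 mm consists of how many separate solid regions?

1

At z = 23.7 mm: the cylinder does not reach this height (z outside [0, 17]); the r=6.5 cylinder at (8.5, 14) contributes a regular 24-gon of circumradius 6.5; the cylinder at (9.5, 5): section is a regular 24-gon, circumradius r=11; the cylinder at (16, 15): section is a regular 24-gon, circumradius r=7; Merging all regions: the regions partially overlap (shared area 150.82 mm²), so overlapping operands fuse into one piece — 1 connected region. The result has 1 disconnected region.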